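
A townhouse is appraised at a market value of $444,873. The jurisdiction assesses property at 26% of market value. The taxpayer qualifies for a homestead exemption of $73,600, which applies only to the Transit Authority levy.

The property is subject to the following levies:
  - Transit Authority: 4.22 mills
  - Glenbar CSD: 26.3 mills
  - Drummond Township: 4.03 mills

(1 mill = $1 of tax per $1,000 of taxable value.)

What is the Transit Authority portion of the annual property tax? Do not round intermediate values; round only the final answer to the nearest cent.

$177.52

Assessed value = $444,873 × 0.26 = $115,666.98
Transit Authority taxable value = $115,666.98 − $73,600 = $42,066.98
Transit Authority levy = $42,066.98 × 0.00422 = $177.5226556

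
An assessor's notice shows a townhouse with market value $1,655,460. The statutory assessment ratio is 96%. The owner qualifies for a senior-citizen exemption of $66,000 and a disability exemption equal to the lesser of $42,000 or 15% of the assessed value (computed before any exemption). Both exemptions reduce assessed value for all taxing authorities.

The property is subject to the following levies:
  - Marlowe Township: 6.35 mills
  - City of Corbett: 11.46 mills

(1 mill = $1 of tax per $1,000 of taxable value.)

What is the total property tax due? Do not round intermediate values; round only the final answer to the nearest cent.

$26,380.91

Assessed value = $1,655,460 × 0.96 = $1,589,241.6
Disability exemption = min($42,000, 15% × $1,589,241.6) = min($42,000, $238,386.24) = $42,000 (dollar cap binds)
Taxable value = $1,589,241.6 − $66,000 − $42,000 = $1,481,241.6
Marlowe Township: $1,481,241.6 × 0.00635 = $9,405.88416
City of Corbett: $1,481,241.6 × 0.01146 = $16,975.028736
Total = $26,380.912896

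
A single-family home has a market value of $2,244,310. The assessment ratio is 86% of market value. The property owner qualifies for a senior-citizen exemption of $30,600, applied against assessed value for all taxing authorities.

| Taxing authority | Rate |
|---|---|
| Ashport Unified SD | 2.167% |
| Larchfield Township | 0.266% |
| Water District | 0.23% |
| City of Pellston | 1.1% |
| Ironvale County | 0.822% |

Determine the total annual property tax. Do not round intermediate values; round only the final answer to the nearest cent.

Assessed value = $2,244,310 × 0.86 = $1,930,106.6
Taxable value = $1,930,106.6 − $30,600 = $1,899,506.6
Ashport Unified SD: $1,899,506.6 × 0.02167 = $41,162.308022
Larchfield Township: $1,899,506.6 × 0.00266 = $5,052.687556
Water District: $1,899,506.6 × 0.0023 = $4,368.86518
City of Pellston: $1,899,506.6 × 0.011 = $20,894.5726
Ironvale County: $1,899,506.6 × 0.00822 = $15,613.944252
Total = $41,162.308022 + $5,052.687556 + $4,368.86518 + $20,894.5726 + $15,613.944252 = $87,092.37761

$87,092.38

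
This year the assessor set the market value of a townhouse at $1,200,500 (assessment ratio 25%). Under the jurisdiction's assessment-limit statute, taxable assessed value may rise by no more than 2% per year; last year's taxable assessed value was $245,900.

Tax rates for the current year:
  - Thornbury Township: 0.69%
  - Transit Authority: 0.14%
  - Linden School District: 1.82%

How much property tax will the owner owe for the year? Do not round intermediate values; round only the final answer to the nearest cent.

$6,646.68

Uncapped assessed value = $1,200,500 × 0.25 = $300,125
Cap limit = $245,900 × 1.02 = $250,818
Taxable assessed value = min($300,125, $250,818) = $250,818 (cap binds)
Thornbury Township: $250,818 × 0.0069 = $1,730.6442
Transit Authority: $250,818 × 0.0014 = $351.1452
Linden School District: $250,818 × 0.0182 = $4,564.8876
Total = $6,646.677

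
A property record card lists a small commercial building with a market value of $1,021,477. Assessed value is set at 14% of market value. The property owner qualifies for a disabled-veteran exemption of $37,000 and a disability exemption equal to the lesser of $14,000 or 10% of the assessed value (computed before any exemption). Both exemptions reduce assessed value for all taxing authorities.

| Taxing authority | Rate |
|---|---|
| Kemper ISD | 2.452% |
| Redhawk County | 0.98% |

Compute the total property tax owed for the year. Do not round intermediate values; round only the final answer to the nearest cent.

Assessed value = $1,021,477 × 0.14 = $143,006.78
Disability exemption = min($14,000, 10% × $143,006.78) = min($14,000, $14,300.678) = $14,000 (dollar cap binds)
Taxable value = $143,006.78 − $37,000 − $14,000 = $92,006.78
Kemper ISD: $92,006.78 × 0.02452 = $2,256.0062456
Redhawk County: $92,006.78 × 0.0098 = $901.666444
Total = $3,157.6726896

$3,157.67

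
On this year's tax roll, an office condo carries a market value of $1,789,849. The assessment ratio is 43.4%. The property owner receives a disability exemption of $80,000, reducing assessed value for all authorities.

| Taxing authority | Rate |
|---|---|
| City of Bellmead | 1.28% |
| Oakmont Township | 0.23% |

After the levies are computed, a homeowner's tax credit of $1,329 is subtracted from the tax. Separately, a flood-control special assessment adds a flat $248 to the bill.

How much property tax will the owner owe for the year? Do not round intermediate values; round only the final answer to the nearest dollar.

Assessed value = $1,789,849 × 0.434 = $776,794.466
Taxable value = $776,794.466 − $80,000 = $696,794.466
City of Bellmead: $696,794.466 × 0.0128 = $8,918.9691648
Oakmont Township: $696,794.466 × 0.0023 = $1,602.6272718
Levies subtotal = $10,521.5964366
After credit = $10,521.5964366 − $1,329 = $9,192.5964366
Total = $9,192.5964366 + $248 = $9,440.5964366

$9,441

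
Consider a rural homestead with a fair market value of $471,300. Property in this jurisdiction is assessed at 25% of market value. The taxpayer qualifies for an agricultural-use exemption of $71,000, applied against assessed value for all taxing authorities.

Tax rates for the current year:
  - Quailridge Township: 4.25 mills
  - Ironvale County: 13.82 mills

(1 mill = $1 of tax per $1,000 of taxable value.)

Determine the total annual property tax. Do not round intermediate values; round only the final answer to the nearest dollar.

Assessed value = $471,300 × 0.25 = $117,825
Taxable value = $117,825 − $71,000 = $46,825
Quailridge Township: $46,825 × 0.00425 = $199.00625
Ironvale County: $46,825 × 0.01382 = $647.1215
Total = $199.00625 + $647.1215 = $846.12775

$846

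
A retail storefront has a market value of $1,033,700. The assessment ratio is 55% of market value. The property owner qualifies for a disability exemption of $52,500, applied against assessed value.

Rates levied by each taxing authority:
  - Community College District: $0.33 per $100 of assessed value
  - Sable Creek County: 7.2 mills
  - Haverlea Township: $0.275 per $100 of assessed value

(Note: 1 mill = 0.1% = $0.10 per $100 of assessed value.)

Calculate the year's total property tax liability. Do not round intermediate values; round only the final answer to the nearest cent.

Assessed value = $1,033,700 × 0.55 = $568,535
Taxable value = $568,535 − $52,500 = $516,035
Community College District: $516,035 × 0.0033 = $1,702.9155
Sable Creek County: $516,035 × 0.0072 = $3,715.452
Haverlea Township: $516,035 × 0.00275 = $1,419.09625
Total = $6,837.46375

$6,837.46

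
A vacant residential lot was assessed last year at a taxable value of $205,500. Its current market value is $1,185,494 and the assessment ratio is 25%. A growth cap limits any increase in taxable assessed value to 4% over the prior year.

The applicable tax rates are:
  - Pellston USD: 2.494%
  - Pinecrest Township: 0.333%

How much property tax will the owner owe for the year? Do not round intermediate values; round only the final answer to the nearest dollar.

Uncapped assessed value = $1,185,494 × 0.25 = $296,373.5
Cap limit = $205,500 × 1.04 = $213,720
Taxable assessed value = min($296,373.5, $213,720) = $213,720 (cap binds)
Pellston USD: $213,720 × 0.02494 = $5,330.1768
Pinecrest Township: $213,720 × 0.00333 = $711.6876
Total = $6,041.8644

$6,042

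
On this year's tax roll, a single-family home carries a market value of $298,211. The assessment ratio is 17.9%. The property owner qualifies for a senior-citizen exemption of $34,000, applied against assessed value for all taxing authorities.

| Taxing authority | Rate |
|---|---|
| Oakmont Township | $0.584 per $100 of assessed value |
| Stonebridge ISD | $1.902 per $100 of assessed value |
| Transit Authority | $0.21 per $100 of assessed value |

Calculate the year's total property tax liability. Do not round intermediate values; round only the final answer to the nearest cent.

$522.48

Assessed value = $298,211 × 0.179 = $53,379.769
Taxable value = $53,379.769 − $34,000 = $19,379.769
Oakmont Township: $19,379.769 × 0.00584 = $113.17785096
Stonebridge ISD: $19,379.769 × 0.01902 = $368.60320638
Transit Authority: $19,379.769 × 0.0021 = $40.6975149
Total = $113.17785096 + $368.60320638 + $40.6975149 = $522.47857224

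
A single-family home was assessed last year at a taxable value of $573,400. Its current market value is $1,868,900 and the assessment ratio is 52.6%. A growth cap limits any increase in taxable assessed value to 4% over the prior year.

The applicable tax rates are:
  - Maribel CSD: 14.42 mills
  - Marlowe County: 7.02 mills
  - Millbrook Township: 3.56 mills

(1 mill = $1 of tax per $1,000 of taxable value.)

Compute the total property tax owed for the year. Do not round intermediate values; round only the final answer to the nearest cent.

Uncapped assessed value = $1,868,900 × 0.526 = $983,041.4
Cap limit = $573,400 × 1.04 = $596,336
Taxable assessed value = min($983,041.4, $596,336) = $596,336 (cap binds)
Maribel CSD: $596,336 × 0.01442 = $8,599.16512
Marlowe County: $596,336 × 0.00702 = $4,186.27872
Millbrook Township: $596,336 × 0.00356 = $2,122.95616
Total = $14,908.4

$14,908.40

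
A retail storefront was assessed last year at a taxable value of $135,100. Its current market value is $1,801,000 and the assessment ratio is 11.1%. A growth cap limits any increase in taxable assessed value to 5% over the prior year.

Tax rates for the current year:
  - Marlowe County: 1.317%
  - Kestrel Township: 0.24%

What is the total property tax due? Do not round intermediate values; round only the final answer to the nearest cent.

$2,208.68

Uncapped assessed value = $1,801,000 × 0.111 = $199,911
Cap limit = $135,100 × 1.05 = $141,855
Taxable assessed value = min($199,911, $141,855) = $141,855 (cap binds)
Marlowe County: $141,855 × 0.01317 = $1,868.23035
Kestrel Township: $141,855 × 0.0024 = $340.452
Total = $2,208.68235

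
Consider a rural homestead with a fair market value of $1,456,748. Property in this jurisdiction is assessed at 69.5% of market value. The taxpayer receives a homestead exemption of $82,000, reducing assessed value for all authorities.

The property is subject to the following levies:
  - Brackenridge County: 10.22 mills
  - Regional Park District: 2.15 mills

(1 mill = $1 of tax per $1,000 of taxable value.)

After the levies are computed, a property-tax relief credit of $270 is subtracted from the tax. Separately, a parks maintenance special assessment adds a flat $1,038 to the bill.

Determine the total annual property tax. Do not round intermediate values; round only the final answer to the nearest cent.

Assessed value = $1,456,748 × 0.695 = $1,012,439.86
Taxable value = $1,012,439.86 − $82,000 = $930,439.86
Brackenridge County: $930,439.86 × 0.01022 = $9,509.0953692
Regional Park District: $930,439.86 × 0.00215 = $2,000.445699
Levies subtotal = $11,509.5410682
After credit = $11,509.5410682 − $270 = $11,239.5410682
Total = $11,239.5410682 + $1,038 = $12,277.5410682

$12,277.54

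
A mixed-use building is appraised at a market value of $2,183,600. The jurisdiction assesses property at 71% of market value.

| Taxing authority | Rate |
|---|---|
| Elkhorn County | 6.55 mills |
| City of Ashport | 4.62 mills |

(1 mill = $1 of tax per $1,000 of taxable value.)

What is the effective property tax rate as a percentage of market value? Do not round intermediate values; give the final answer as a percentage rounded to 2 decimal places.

Assessed value = $2,183,600 × 0.71 = $1,550,356
Elkhorn County: $1,550,356 × 0.00655 = $10,154.8318
City of Ashport: $1,550,356 × 0.00462 = $7,162.64472
Total tax = $17,317.47652
Effective rate = $17,317.47652 ÷ $2,183,600 = 0.79% of market value

0.79%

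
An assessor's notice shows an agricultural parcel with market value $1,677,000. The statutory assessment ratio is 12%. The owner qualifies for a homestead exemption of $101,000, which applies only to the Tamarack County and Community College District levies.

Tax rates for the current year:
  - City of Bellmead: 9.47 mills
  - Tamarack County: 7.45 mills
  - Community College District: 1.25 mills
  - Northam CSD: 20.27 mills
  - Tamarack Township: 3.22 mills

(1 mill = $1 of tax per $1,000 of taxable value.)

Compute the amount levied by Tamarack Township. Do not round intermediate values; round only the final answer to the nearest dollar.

Assessed value = $1,677,000 × 0.12 = $201,240
Tamarack Township taxable value = $201,240 (exemption does not apply)
Tamarack Township levy = $201,240 × 0.00322 = $647.9928

$648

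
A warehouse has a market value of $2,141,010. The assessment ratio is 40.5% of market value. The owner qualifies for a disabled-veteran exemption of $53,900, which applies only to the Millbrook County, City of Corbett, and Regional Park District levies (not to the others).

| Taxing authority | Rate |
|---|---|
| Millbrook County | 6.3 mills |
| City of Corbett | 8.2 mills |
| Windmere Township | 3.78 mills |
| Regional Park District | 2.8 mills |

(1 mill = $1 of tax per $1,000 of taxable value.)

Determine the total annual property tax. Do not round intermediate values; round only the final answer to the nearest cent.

$17,346.19

Assessed value = $2,141,010 × 0.405 = $867,109.05
Millbrook County: ($867,109.05 − $53,900) × 0.0063 = $813,209.05 × 0.0063 = $5,123.217015
City of Corbett: ($867,109.05 − $53,900) × 0.0082 = $813,209.05 × 0.0082 = $6,668.31421
Windmere Township: $867,109.05 × 0.00378 = $3,277.672209
Regional Park District: ($867,109.05 − $53,900) × 0.0028 = $813,209.05 × 0.0028 = $2,276.98534
Total = $17,346.188774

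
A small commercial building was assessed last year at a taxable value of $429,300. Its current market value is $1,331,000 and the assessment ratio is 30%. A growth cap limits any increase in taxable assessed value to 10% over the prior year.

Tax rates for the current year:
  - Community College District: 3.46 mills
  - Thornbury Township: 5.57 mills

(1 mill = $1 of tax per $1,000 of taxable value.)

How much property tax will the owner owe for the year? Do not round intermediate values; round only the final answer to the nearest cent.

$3,605.68

Uncapped assessed value = $1,331,000 × 0.3 = $399,300
Cap limit = $429,300 × 1.1 = $472,230
Taxable assessed value = min($399,300, $472,230) = $399,300 (cap does not bind)
Community College District: $399,300 × 0.00346 = $1,381.578
Thornbury Township: $399,300 × 0.00557 = $2,224.101
Total = $3,605.679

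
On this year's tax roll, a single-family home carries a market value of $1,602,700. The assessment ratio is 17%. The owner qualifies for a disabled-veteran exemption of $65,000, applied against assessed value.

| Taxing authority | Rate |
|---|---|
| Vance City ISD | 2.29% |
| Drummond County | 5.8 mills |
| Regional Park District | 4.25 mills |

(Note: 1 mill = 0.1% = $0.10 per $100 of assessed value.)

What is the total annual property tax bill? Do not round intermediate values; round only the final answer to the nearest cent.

Assessed value = $1,602,700 × 0.17 = $272,459
Taxable value = $272,459 − $65,000 = $207,459
Vance City ISD: $207,459 × 0.0229 = $4,750.8111
Drummond County: $207,459 × 0.0058 = $1,203.2622
Regional Park District: $207,459 × 0.00425 = $881.70075
Total = $6,835.77405

$6,835.77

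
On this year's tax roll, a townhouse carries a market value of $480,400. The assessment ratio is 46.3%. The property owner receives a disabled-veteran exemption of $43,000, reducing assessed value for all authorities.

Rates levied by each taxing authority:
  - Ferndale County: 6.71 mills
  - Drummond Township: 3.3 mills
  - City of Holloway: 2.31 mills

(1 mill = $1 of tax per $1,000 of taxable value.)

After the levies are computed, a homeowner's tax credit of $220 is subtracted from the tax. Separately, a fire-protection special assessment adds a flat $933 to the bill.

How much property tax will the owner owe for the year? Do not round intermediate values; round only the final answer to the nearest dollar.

Assessed value = $480,400 × 0.463 = $222,425.2
Taxable value = $222,425.2 − $43,000 = $179,425.2
Ferndale County: $179,425.2 × 0.00671 = $1,203.943092
Drummond Township: $179,425.2 × 0.0033 = $592.10316
City of Holloway: $179,425.2 × 0.00231 = $414.472212
Levies subtotal = $2,210.518464
After credit = $2,210.518464 − $220 = $1,990.518464
Total = $1,990.518464 + $933 = $2,923.518464

$2,924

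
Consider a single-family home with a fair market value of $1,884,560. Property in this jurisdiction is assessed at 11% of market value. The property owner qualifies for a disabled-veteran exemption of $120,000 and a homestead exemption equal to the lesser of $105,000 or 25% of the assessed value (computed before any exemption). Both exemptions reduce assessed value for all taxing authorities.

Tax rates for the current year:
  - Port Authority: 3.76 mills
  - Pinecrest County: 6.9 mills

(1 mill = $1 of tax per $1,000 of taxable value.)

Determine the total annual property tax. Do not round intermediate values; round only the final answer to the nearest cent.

$378.18

Assessed value = $1,884,560 × 0.11 = $207,301.6
Homestead exemption = min($105,000, 25% × $207,301.6) = min($105,000, $51,825.4) = $51,825.4 (percentage binds)
Taxable value = $207,301.6 − $120,000 − $51,825.4 = $35,476.2
Port Authority: $35,476.2 × 0.00376 = $133.390512
Pinecrest County: $35,476.2 × 0.0069 = $244.78578
Total = $378.176292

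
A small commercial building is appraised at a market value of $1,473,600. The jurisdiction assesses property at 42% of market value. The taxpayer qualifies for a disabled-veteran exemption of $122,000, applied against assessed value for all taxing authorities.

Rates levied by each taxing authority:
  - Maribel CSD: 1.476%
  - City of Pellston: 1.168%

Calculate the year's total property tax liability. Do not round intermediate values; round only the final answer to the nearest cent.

Assessed value = $1,473,600 × 0.42 = $618,912
Taxable value = $618,912 − $122,000 = $496,912
Maribel CSD: $496,912 × 0.01476 = $7,334.42112
City of Pellston: $496,912 × 0.01168 = $5,803.93216
Total = $7,334.42112 + $5,803.93216 = $13,138.35328

$13,138.35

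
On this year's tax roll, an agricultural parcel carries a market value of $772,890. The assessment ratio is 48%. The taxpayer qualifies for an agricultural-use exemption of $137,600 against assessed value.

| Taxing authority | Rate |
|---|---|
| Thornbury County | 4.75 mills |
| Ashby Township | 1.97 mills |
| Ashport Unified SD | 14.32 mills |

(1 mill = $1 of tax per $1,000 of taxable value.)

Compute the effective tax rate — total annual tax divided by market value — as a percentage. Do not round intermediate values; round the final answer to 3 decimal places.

Assessed value = $772,890 × 0.48 = $370,987.2
Taxable value = $370,987.2 − $137,600 = $233,387.2
Thornbury County: $233,387.2 × 0.00475 = $1,108.5892
Ashby Township: $233,387.2 × 0.00197 = $459.772784
Ashport Unified SD: $233,387.2 × 0.01432 = $3,342.104704
Total tax = $4,910.466688
Effective rate = $4,910.466688 ÷ $772,890 = 0.635% of market value

0.635%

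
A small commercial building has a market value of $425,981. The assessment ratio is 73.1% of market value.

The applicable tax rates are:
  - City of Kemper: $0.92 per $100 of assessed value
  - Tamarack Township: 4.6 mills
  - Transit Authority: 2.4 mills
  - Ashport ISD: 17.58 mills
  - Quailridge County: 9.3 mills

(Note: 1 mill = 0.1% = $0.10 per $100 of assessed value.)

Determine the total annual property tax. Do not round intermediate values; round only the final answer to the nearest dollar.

Assessed value = $425,981 × 0.731 = $311,392.111
City of Kemper: $311,392.111 × 0.0092 = $2,864.8074212
Tamarack Township: $311,392.111 × 0.0046 = $1,432.4037106
Transit Authority: $311,392.111 × 0.0024 = $747.3410664
Ashport ISD: $311,392.111 × 0.01758 = $5,474.27331138
Quailridge County: $311,392.111 × 0.0093 = $2,895.9466323
Total = $13,414.77214188

$13,415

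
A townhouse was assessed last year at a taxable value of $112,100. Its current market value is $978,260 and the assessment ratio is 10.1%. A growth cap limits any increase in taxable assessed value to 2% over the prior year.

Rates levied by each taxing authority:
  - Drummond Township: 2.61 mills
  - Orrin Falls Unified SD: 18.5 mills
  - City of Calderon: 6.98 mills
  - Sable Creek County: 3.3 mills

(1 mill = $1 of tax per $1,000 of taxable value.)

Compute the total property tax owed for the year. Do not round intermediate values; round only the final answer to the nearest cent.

Uncapped assessed value = $978,260 × 0.101 = $98,804.26
Cap limit = $112,100 × 1.02 = $114,342
Taxable assessed value = min($98,804.26, $114,342) = $98,804.26 (cap does not bind)
Drummond Township: $98,804.26 × 0.00261 = $257.8791186
Orrin Falls Unified SD: $98,804.26 × 0.0185 = $1,827.87881
City of Calderon: $98,804.26 × 0.00698 = $689.6537348
Sable Creek County: $98,804.26 × 0.0033 = $326.054058
Total = $3,101.4657214

$3,101.47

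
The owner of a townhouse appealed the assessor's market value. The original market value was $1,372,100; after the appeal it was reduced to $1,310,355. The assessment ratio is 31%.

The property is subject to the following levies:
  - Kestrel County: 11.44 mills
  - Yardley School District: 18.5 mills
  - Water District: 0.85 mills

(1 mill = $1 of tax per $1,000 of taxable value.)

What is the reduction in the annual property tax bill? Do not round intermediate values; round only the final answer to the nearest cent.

Old assessed value = $1,372,100 × 0.31 = $425,351
New assessed value = $1,310,355 × 0.31 = $406,210.05
Combined rate = 0.01144 + 0.0185 + 0.00085 = 0.03079
Old tax = $425,351 × 0.03079 = $13,096.55729
New tax = $406,210.05 × 0.03079 = $12,507.2074395
Reduction = $13,096.55729 − $12,507.2074395 = $589.3498505

$589.35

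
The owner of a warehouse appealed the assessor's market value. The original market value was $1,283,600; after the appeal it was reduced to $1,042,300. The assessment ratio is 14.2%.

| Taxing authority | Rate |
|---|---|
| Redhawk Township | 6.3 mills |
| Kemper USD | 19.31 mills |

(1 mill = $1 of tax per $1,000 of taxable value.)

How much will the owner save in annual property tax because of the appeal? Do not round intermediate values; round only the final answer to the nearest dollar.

Old assessed value = $1,283,600 × 0.142 = $182,271.2
New assessed value = $1,042,300 × 0.142 = $148,006.6
Combined rate = 0.0063 + 0.01931 = 0.02561
Old tax = $182,271.2 × 0.02561 = $4,667.965432
New tax = $148,006.6 × 0.02561 = $3,790.449026
Reduction = $4,667.965432 − $3,790.449026 = $877.516406

$878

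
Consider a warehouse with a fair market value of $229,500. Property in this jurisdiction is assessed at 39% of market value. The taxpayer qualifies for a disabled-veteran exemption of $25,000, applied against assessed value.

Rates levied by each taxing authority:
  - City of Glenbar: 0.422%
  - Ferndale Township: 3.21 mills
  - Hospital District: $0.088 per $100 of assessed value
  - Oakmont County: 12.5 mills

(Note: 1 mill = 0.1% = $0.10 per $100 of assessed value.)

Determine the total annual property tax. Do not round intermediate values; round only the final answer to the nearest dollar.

Assessed value = $229,500 × 0.39 = $89,505
Taxable value = $89,505 − $25,000 = $64,505
City of Glenbar: $64,505 × 0.00422 = $272.2111
Ferndale Township: $64,505 × 0.00321 = $207.06105
Hospital District: $64,505 × 0.00088 = $56.7644
Oakmont County: $64,505 × 0.0125 = $806.3125
Total = $1,342.34905

$1,342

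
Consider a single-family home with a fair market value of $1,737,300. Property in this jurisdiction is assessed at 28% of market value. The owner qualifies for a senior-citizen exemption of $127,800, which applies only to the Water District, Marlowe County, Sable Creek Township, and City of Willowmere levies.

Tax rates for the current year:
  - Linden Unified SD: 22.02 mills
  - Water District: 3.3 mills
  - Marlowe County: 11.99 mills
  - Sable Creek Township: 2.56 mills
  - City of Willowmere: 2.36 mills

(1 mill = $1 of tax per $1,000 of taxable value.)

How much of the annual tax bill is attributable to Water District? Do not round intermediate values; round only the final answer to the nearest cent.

$1,183.53

Assessed value = $1,737,300 × 0.28 = $486,444
Water District taxable value = $486,444 − $127,800 = $358,644
Water District levy = $358,644 × 0.0033 = $1,183.5252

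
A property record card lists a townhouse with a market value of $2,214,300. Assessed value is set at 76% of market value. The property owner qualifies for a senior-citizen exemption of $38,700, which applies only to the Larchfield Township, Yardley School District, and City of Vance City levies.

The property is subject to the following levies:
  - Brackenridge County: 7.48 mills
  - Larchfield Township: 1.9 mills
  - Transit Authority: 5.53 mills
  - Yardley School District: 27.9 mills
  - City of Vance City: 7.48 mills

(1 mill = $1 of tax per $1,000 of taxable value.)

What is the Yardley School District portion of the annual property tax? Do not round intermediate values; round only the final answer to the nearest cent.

$45,872.29

Assessed value = $2,214,300 × 0.76 = $1,682,868
Yardley School District taxable value = $1,682,868 − $38,700 = $1,644,168
Yardley School District levy = $1,644,168 × 0.0279 = $45,872.2872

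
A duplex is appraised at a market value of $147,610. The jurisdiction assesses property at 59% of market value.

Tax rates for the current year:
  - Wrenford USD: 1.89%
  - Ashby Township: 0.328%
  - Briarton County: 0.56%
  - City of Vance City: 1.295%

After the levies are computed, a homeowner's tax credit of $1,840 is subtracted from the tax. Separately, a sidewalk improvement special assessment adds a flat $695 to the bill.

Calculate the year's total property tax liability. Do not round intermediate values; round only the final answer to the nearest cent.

Assessed value = $147,610 × 0.59 = $87,089.9
Wrenford USD: $87,089.9 × 0.0189 = $1,645.99911
Ashby Township: $87,089.9 × 0.00328 = $285.654872
Briarton County: $87,089.9 × 0.0056 = $487.70344
City of Vance City: $87,089.9 × 0.01295 = $1,127.814205
Levies subtotal = $3,547.171627
After credit = $3,547.171627 − $1,840 = $1,707.171627
Total = $1,707.171627 + $695 = $2,402.171627

$2,402.17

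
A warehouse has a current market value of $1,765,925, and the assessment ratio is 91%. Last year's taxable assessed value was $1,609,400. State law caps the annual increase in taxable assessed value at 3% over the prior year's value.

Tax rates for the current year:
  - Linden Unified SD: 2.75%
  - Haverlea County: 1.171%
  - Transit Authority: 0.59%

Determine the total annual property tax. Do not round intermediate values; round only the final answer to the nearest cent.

Uncapped assessed value = $1,765,925 × 0.91 = $1,606,991.75
Cap limit = $1,609,400 × 1.03 = $1,657,682
Taxable assessed value = min($1,606,991.75, $1,657,682) = $1,606,991.75 (cap does not bind)
Linden Unified SD: $1,606,991.75 × 0.0275 = $44,192.273125
Haverlea County: $1,606,991.75 × 0.01171 = $18,817.8733925
Transit Authority: $1,606,991.75 × 0.0059 = $9,481.251325
Total = $72,491.3978425

$72,491.40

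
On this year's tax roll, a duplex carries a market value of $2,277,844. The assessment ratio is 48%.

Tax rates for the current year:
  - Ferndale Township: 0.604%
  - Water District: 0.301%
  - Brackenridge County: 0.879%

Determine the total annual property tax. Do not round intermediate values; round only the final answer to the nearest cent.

$19,505.63

Assessed value = $2,277,844 × 0.48 = $1,093,365.12
Ferndale Township: $1,093,365.12 × 0.00604 = $6,603.9253248
Water District: $1,093,365.12 × 0.00301 = $3,291.0290112
Brackenridge County: $1,093,365.12 × 0.00879 = $9,610.6794048
Total = $6,603.9253248 + $3,291.0290112 + $9,610.6794048 = $19,505.6337408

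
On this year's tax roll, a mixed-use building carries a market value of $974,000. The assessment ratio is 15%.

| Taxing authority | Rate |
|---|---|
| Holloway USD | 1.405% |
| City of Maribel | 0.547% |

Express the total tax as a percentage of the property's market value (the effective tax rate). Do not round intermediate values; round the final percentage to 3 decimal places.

Assessed value = $974,000 × 0.15 = $146,100
Holloway USD: $146,100 × 0.01405 = $2,052.705
City of Maribel: $146,100 × 0.00547 = $799.167
Total tax = $2,851.872
Effective rate = $2,851.872 ÷ $974,000 = 0.293% of market value

0.293%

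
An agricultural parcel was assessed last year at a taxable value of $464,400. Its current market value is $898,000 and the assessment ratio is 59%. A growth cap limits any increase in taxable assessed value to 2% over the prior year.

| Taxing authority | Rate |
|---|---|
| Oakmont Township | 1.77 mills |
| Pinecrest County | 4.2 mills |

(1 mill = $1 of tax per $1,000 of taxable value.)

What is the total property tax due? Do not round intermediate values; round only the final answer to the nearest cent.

$2,827.92

Uncapped assessed value = $898,000 × 0.59 = $529,820
Cap limit = $464,400 × 1.02 = $473,688
Taxable assessed value = min($529,820, $473,688) = $473,688 (cap binds)
Oakmont Township: $473,688 × 0.00177 = $838.42776
Pinecrest County: $473,688 × 0.0042 = $1,989.4896
Total = $2,827.91736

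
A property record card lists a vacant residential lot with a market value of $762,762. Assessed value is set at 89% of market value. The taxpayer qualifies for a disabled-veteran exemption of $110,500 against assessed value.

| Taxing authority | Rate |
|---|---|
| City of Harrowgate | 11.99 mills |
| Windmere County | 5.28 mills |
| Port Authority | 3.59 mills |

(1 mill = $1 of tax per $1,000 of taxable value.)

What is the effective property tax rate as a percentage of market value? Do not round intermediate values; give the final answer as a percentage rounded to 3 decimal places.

1.554%

Assessed value = $762,762 × 0.89 = $678,858.18
Taxable value = $678,858.18 − $110,500 = $568,358.18
City of Harrowgate: $568,358.18 × 0.01199 = $6,814.6145782
Windmere County: $568,358.18 × 0.00528 = $3,000.9311904
Port Authority: $568,358.18 × 0.00359 = $2,040.4058662
Total tax = $11,855.9516348
Effective rate = $11,855.9516348 ÷ $762,762 = 1.554% of market value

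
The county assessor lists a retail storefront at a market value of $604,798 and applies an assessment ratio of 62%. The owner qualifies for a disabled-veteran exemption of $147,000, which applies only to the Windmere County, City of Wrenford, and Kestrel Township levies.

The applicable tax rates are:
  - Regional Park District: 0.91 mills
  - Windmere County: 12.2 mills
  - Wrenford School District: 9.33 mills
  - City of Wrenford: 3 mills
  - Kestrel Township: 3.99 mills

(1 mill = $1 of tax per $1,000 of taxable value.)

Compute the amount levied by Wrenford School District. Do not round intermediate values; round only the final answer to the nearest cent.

Assessed value = $604,798 × 0.62 = $374,974.76
Wrenford School District taxable value = $374,974.76 (exemption does not apply)
Wrenford School District levy = $374,974.76 × 0.00933 = $3,498.5145108

$3,498.51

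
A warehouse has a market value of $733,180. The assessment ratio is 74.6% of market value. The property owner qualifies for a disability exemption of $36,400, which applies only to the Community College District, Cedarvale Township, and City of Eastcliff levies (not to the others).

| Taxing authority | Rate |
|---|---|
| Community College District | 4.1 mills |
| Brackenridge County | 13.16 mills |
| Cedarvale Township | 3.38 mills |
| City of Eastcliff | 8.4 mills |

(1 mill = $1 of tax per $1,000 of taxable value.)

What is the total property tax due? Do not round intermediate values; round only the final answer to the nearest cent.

$15,305.46

Assessed value = $733,180 × 0.746 = $546,952.28
Community College District: ($546,952.28 − $36,400) × 0.0041 = $510,552.28 × 0.0041 = $2,093.264348
Brackenridge County: $546,952.28 × 0.01316 = $7,197.8920048
Cedarvale Township: ($546,952.28 − $36,400) × 0.00338 = $510,552.28 × 0.00338 = $1,725.6667064
City of Eastcliff: ($546,952.28 − $36,400) × 0.0084 = $510,552.28 × 0.0084 = $4,288.639152
Total = $15,305.4622112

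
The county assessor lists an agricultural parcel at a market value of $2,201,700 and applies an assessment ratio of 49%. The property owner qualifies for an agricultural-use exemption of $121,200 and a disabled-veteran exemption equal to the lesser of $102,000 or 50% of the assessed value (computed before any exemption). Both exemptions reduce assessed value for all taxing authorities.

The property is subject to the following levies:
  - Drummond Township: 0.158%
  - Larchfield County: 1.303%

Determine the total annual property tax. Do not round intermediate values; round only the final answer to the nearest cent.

Assessed value = $2,201,700 × 0.49 = $1,078,833
Disabled-veteran exemption = min($102,000, 50% × $1,078,833) = min($102,000, $539,416.5) = $102,000 (dollar cap binds)
Taxable value = $1,078,833 − $121,200 − $102,000 = $855,633
Drummond Township: $855,633 × 0.00158 = $1,351.90014
Larchfield County: $855,633 × 0.01303 = $11,148.89799
Total = $12,500.79813

$12,500.80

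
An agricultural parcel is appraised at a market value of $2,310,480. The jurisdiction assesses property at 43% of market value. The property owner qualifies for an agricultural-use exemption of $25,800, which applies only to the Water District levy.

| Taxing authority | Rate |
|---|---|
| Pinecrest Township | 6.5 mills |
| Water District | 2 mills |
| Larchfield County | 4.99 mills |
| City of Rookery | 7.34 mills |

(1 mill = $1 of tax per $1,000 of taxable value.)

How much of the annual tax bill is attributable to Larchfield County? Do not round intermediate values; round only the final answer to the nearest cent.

Assessed value = $2,310,480 × 0.43 = $993,506.4
Larchfield County taxable value = $993,506.4 (exemption does not apply)
Larchfield County levy = $993,506.4 × 0.00499 = $4,957.596936

$4,957.60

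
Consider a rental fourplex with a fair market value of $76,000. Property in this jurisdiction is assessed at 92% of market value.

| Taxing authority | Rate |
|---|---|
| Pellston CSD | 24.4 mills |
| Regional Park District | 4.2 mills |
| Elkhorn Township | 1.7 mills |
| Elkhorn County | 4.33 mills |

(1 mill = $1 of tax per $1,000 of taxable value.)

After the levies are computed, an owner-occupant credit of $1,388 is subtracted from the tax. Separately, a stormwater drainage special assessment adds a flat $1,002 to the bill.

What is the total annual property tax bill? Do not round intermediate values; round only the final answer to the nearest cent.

$2,035.33

Assessed value = $76,000 × 0.92 = $69,920
Pellston CSD: $69,920 × 0.0244 = $1,706.048
Regional Park District: $69,920 × 0.0042 = $293.664
Elkhorn Township: $69,920 × 0.0017 = $118.864
Elkhorn County: $69,920 × 0.00433 = $302.7536
Levies subtotal = $2,421.3296
After credit = $2,421.3296 − $1,388 = $1,033.3296
Total = $1,033.3296 + $1,002 = $2,035.3296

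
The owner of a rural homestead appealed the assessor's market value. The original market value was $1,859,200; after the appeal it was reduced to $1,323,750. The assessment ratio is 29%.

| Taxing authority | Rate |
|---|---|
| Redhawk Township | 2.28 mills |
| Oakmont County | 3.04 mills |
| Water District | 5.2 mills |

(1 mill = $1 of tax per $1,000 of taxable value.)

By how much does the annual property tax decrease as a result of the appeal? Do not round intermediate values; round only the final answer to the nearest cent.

Old assessed value = $1,859,200 × 0.29 = $539,168
New assessed value = $1,323,750 × 0.29 = $383,887.5
Combined rate = 0.00228 + 0.00304 + 0.0052 = 0.01052
Old tax = $539,168 × 0.01052 = $5,672.04736
New tax = $383,887.5 × 0.01052 = $4,038.4965
Reduction = $5,672.04736 − $4,038.4965 = $1,633.55086

$1,633.55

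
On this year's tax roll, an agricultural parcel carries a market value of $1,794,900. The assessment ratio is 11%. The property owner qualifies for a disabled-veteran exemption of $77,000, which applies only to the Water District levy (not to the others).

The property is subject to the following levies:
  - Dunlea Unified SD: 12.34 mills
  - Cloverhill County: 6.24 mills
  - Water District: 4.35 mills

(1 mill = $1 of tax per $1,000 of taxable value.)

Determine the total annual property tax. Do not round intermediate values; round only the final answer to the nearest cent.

Assessed value = $1,794,900 × 0.11 = $197,439
Dunlea Unified SD: $197,439 × 0.01234 = $2,436.39726
Cloverhill County: $197,439 × 0.00624 = $1,232.01936
Water District: ($197,439 − $77,000) × 0.00435 = $120,439 × 0.00435 = $523.90965
Total = $4,192.32627

$4,192.33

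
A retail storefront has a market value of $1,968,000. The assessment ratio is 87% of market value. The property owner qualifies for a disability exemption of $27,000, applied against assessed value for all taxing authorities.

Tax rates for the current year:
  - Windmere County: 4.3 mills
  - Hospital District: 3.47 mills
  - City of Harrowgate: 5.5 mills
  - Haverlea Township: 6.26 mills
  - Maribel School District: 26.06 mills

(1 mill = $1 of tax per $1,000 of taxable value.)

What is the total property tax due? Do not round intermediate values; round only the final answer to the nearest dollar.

Assessed value = $1,968,000 × 0.87 = $1,712,160
Taxable value = $1,712,160 − $27,000 = $1,685,160
Windmere County: $1,685,160 × 0.0043 = $7,246.188
Hospital District: $1,685,160 × 0.00347 = $5,847.5052
City of Harrowgate: $1,685,160 × 0.0055 = $9,268.38
Haverlea Township: $1,685,160 × 0.00626 = $10,549.1016
Maribel School District: $1,685,160 × 0.02606 = $43,915.2696
Total = $7,246.188 + $5,847.5052 + $9,268.38 + $10,549.1016 + $43,915.2696 = $76,826.4444

$76,826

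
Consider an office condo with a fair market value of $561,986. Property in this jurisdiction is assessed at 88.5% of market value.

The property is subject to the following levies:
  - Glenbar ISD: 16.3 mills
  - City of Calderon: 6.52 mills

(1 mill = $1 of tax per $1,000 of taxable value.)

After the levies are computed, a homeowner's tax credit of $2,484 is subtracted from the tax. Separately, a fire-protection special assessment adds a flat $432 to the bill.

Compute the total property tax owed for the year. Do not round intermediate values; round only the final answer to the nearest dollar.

Assessed value = $561,986 × 0.885 = $497,357.61
Glenbar ISD: $497,357.61 × 0.0163 = $8,106.929043
City of Calderon: $497,357.61 × 0.00652 = $3,242.7716172
Levies subtotal = $11,349.7006602
After credit = $11,349.7006602 − $2,484 = $8,865.7006602
Total = $8,865.7006602 + $432 = $9,297.7006602

$9,298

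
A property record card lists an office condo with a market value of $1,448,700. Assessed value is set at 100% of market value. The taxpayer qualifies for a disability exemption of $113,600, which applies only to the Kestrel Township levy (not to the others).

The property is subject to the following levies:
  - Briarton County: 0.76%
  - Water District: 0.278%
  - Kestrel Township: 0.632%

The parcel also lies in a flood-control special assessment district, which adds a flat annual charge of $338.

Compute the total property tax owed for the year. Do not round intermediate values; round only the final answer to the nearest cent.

Assessed value = $1,448,700 × 1 = $1,448,700
Briarton County: $1,448,700 × 0.0076 = $11,010.12
Water District: $1,448,700 × 0.00278 = $4,027.386
Kestrel Township: ($1,448,700 − $113,600) × 0.00632 = $1,335,100 × 0.00632 = $8,437.832
Levies subtotal = $23,475.338
Total = $23,475.338 + $338 = $23,813.338

$23,813.34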